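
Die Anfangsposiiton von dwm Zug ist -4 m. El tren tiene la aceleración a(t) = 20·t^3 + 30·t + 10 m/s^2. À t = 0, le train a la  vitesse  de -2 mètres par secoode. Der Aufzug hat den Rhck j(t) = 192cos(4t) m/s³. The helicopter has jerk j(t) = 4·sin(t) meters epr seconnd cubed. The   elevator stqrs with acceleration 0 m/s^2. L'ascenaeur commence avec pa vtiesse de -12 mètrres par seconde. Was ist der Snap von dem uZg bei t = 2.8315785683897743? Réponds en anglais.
To solve this, we need to take 2 derivatives of our acceleration equation a(t) = 20·t^3 + 30·t + 10. Taking d/dt of a(t), we find j(t) = 60·t^2 + 30. Taking d/dt of j(t), we find s(t) = 120·t. Using s(t) = 120·t and substituting t = 2.8315785683897743, we find s = 339.789428206773.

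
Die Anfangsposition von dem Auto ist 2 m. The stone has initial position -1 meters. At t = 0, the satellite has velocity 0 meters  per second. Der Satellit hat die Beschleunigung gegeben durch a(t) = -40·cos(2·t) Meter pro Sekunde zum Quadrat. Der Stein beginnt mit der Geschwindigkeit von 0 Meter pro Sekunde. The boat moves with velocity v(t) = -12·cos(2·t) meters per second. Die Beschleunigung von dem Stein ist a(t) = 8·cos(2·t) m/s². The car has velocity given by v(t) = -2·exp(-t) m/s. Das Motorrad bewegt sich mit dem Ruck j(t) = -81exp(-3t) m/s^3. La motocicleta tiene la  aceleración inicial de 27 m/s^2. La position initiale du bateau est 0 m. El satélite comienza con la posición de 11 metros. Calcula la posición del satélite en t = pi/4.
Necesitamos integrar nuestra ecuación de la aceleración a(t) = -40·cos(2·t) 2 veces. La antiderivada de la aceleración es la velocidad. Usando v(0) = 0, obtenemos v(t) = -20·sin(2·t). Tomando ∫v(t)dt y aplicando x(0) = 11, encontramos x(t) = 10·cos(2·t) + 1. De la ecuación de la posición x(t) = 10·cos(2·t) + 1, sustituimos t = pi/4 para obtener x = 1.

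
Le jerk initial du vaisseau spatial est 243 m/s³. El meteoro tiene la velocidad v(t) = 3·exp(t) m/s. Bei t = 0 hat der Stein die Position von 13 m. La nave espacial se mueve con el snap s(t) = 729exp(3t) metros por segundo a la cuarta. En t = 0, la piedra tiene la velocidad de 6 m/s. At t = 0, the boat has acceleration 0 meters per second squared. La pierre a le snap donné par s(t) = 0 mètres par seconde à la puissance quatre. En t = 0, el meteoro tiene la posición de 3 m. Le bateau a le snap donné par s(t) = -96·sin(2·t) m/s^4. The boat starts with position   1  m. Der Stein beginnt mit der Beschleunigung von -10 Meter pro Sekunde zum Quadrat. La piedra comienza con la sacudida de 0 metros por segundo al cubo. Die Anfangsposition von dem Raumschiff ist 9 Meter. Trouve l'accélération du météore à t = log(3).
Nous devons dériver notre équation de la vitesse v(t) = 3·exp(t) 1 fois. En dérivant la vitesse, nous obtenons l'accélération: a(t) = 3·exp(t). En utilisant a(t) = 3·exp(t) et en substituant t = log(3), nous trouvons a = 9.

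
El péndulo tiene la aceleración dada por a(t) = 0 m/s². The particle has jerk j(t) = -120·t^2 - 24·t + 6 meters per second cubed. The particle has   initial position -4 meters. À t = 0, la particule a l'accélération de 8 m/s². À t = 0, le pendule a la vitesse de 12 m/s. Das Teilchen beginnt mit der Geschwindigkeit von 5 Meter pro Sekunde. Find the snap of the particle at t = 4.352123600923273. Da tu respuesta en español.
Partiendo de la sacudida j(t) = -120·t^2 - 24·t + 6, tomamos 1 derivada. La derivada de la sacudida da el snap: s(t) = -240·t - 24. Usando s(t) = -240·t - 24 y sustituyendo t = 4.352123600923273, encontramos s = -1068.50966422159.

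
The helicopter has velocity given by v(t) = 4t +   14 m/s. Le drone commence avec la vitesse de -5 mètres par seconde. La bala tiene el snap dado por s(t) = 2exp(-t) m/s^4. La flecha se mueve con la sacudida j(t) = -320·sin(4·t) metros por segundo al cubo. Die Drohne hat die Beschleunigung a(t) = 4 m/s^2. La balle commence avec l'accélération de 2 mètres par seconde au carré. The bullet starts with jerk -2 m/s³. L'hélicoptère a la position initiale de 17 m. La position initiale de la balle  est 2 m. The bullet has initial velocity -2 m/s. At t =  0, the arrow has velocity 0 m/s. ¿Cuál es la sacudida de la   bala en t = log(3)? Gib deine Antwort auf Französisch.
Pour résoudre ceci, nous devons prendre 1 intégrale de notre équation du snap s(t) = 2·exp(-t). En intégrant le snap et en utilisant la condition initiale j(0) = -2, nous obtenons j(t) = -2·exp(-t). En utilisant j(t) = -2·exp(-t) et en substituant t = log(3), nous trouvons j = -2/3.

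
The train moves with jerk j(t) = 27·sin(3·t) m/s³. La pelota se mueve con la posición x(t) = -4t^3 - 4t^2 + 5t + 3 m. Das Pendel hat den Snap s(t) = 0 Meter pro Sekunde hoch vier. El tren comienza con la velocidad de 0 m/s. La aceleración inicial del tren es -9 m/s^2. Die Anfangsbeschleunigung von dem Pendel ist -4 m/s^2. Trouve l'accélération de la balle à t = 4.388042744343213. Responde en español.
Para resolver esto, necesitamos tomar 2 derivadas de nuestra ecuación de la posición x(t) = -4·t^3 - 4·t^2 + 5·t + 3. Tomando d/dt de x(t), encontramos v(t) = -12·t^2 - 8·t + 5. Derivando la velocidad, obtenemos la aceleración: a(t) = -24·t - 8. Tenemos la aceleración a(t) = -24·t - 8. Sustituyendo t = 4.388042744343213: a(4.388042744343213) = -113.313025864237.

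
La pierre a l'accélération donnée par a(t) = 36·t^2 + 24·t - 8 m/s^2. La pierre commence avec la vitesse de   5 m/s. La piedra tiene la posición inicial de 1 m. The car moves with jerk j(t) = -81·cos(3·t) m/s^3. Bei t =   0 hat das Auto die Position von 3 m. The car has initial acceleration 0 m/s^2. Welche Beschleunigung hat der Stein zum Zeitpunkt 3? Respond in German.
Mit a(t) = 36·t^2 + 24·t - 8 und Einsetzen von t = 3, finden wir a = 388.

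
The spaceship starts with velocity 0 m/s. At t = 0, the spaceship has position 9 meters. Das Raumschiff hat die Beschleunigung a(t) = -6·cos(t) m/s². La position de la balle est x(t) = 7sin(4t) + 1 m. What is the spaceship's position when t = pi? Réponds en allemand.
Ausgehend von der Beschleunigung a(t) = -6·cos(t), nehmen wir 2 Stammfunktionen. Das Integral von der Beschleunigung, mit v(0) = 0, ergibt die Geschwindigkeit: v(t) = -6·sin(t). Mit ∫v(t)dt und Anwendung von x(0) = 9, finden wir x(t) = 6·cos(t) + 3. Aus der Gleichung für die Position x(t) = 6·cos(t) + 3, setzen wir t = pi ein und erhalten x = -3.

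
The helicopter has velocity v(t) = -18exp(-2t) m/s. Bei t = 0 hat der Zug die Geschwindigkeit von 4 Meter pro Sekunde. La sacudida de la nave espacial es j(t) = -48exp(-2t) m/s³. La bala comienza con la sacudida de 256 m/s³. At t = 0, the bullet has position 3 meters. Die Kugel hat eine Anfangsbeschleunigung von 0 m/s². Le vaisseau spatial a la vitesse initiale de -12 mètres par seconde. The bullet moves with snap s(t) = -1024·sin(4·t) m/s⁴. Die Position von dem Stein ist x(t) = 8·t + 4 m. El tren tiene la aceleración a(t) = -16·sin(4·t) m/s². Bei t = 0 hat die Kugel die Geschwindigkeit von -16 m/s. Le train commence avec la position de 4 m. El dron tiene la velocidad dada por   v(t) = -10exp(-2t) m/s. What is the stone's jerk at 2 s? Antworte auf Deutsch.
Ausgehend von der Position x(t) = 8·t + 4, nehmen wir 3 Ableitungen. Durch Ableiten von der Position erhalten wir die Geschwindigkeit: v(t) = 8. Die Ableitung von der Geschwindigkeit ergibt die Beschleunigung: a(t) = 0. Mit d/dt von a(t) finden wir j(t) = 0. Mit j(t) = 0 und Einsetzen von t = 2, finden wir j = 0.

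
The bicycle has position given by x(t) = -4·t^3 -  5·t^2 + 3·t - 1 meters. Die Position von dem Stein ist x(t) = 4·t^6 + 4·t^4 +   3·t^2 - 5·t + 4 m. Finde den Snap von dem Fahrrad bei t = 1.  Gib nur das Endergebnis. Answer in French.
À t = 1, s = 0.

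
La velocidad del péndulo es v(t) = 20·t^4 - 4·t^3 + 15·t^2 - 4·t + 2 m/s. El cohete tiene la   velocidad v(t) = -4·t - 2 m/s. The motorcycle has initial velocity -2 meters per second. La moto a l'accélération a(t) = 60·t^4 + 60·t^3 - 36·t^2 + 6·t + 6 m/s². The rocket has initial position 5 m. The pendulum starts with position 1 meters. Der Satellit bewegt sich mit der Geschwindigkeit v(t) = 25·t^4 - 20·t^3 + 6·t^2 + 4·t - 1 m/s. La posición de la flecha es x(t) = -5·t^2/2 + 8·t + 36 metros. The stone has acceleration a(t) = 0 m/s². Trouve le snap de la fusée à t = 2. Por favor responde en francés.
Pour résoudre ceci, nous devons prendre 3 dérivées de notre équation de la vitesse v(t) = -4·t - 2. En prenant d/dt de v(t), nous trouvons a(t) = -4. En dérivant l'accélération, nous obtenons le jerk: j(t) = 0. En dérivant le jerk, nous obtenons le snap: s(t) = 0. Nous avons le snap s(t) = 0. En substituant t = 2: s(2) = 0.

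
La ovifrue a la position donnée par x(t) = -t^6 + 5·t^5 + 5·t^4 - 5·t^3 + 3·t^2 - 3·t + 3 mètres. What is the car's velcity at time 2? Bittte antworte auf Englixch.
We must differentiate our position equation x(t) = -t^6 + 5·t^5 + 5·t^4 - 5·t^3 + 3·t^2 - 3·t + 3 1 time. The derivative of position gives velocity: v(t) = -6·t^5 + 25·t^4 + 20·t^3 - 15·t^2 + 6·t - 3. Using v(t) = -6·t^5 + 25·t^4 + 20·t^3 - 15·t^2 + 6·t - 3 and substituting t = 2, we find v = 317.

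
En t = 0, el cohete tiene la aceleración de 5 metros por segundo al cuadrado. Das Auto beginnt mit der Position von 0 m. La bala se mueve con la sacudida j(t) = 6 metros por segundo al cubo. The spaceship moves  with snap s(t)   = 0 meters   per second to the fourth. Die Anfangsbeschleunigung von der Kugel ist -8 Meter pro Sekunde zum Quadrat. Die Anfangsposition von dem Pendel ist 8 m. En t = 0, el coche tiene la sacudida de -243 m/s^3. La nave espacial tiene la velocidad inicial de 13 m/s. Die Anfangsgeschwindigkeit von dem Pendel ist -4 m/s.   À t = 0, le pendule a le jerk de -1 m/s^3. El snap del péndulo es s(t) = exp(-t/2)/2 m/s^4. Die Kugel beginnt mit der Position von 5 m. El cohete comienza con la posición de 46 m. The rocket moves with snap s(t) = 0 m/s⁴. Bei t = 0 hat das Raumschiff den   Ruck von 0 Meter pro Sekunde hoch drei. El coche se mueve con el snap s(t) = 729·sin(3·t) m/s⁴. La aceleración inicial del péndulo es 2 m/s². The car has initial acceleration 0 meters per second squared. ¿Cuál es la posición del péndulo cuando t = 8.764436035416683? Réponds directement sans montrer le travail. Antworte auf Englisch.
The answer is 0.0999808635278105.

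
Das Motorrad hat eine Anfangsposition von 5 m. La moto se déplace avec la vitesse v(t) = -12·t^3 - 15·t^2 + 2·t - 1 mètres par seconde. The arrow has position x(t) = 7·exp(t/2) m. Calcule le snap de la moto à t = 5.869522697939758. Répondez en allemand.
Um dies zu lösen, müssen wir 3 Ableitungen unserer Gleichung für die Geschwindigkeit v(t) = -12·t^3 - 15·t^2 + 2·t - 1 nehmen. Mit d/dt von v(t) finden wir a(t) = -36·t^2 - 30·t + 2. Durch Ableiten von der Beschleunigung erhalten wir den Ruck: j(t) = -72·t - 30. Die Ableitung von dem Ruck ergibt den Snap: s(t) = -72. Mit s(t) = -72 und Einsetzen von t = 5.869522697939758, finden wir s = -72.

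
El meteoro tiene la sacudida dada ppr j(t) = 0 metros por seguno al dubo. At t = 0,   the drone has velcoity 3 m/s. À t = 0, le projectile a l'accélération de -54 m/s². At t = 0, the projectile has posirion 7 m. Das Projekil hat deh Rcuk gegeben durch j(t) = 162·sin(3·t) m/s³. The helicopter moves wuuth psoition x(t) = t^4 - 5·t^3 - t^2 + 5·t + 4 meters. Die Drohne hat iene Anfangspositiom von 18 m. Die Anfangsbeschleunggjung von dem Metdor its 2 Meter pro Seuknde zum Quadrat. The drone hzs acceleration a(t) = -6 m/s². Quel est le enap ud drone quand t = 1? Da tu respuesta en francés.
En partant de l'accélération a(t) = -6, nous prenons 2 dérivées. La dérivée de l'accélération donne le jerk: j(t) = 0. En dérivant le jerk, nous obtenons le snap: s(t) = 0. Nous avons le snap s(t) = 0. En substituant t = 1: s(1) = 0.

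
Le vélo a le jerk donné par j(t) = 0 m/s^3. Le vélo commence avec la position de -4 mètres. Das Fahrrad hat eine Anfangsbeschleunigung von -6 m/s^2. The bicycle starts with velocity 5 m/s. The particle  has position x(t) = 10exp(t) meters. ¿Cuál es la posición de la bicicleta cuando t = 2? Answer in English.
We must find the antiderivative of our jerk equation j(t) = 0 3 times. Finding the antiderivative of j(t) and using a(0) = -6: a(t) = -6. The antiderivative of acceleration, with v(0) = 5, gives velocity: v(t) = 5 - 6·t. Finding the antiderivative of v(t) and using x(0) = -4: x(t) = -3·t^2 + 5·t - 4. We have position x(t) = -3·t^2 + 5·t - 4. Substituting t = 2: x(2) = -6.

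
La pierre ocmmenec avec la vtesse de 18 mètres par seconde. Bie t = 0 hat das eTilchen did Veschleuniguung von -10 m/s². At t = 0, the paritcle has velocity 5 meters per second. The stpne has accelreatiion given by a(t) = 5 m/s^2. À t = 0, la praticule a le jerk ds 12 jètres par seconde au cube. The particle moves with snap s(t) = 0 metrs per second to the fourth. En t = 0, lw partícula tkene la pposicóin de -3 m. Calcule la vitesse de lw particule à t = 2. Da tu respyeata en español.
Necesitamos integrar nuestra ecuación del snap s(t) = 0 3 veces. La antiderivada del snap, con j(0) = 12, da la sacudida: j(t) = 12. Tomando ∫j(t)dt y aplicando a(0) = -10, encontramos a(t) = 12·t - 10. Integrando la aceleración y usando la condición inicial v(0) = 5, obtenemos v(t) = 6·t^2 - 10·t + 5. Tenemos la velocidad v(t) = 6·t^2 - 10·t + 5. Sustituyendo t = 2: v(2) = 9.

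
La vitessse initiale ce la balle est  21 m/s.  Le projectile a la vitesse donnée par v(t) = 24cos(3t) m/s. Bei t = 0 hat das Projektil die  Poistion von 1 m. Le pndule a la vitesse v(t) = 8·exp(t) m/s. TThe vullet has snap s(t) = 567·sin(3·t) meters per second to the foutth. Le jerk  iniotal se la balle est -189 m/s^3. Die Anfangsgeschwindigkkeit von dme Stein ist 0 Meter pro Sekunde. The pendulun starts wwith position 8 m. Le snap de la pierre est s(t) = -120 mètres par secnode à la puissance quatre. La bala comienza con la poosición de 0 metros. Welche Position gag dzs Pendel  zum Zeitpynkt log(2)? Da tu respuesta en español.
Para resolver esto, necesitamos tomar 1 integral de nuestra ecuación de la velocidad v(t) = 8·exp(t). La integral de la velocidad es la posición. Usando x(0) = 8, obtenemos x(t) = 8·exp(t). Tenemos la posición x(t) = 8·exp(t). Sustituyendo t = log(2): x(log(2)) = 16.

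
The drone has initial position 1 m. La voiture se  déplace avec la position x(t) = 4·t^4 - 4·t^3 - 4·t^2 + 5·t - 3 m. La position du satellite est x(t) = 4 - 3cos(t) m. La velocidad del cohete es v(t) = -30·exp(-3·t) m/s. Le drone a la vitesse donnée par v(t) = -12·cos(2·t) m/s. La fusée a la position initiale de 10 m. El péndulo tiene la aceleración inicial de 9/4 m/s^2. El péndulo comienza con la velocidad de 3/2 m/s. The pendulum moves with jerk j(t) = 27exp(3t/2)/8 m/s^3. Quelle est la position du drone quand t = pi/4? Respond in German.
Ausgehend von der Geschwindigkeit v(t) = -12·cos(2·t), nehmen wir 1 Stammfunktion. Die Stammfunktion von der Geschwindigkeit, mit x(0) = 1, ergibt die Position: x(t) = 1 - 6·sin(2·t). Mit x(t) = 1 - 6·sin(2·t) und Einsetzen von t = pi/4, finden wir x = -5.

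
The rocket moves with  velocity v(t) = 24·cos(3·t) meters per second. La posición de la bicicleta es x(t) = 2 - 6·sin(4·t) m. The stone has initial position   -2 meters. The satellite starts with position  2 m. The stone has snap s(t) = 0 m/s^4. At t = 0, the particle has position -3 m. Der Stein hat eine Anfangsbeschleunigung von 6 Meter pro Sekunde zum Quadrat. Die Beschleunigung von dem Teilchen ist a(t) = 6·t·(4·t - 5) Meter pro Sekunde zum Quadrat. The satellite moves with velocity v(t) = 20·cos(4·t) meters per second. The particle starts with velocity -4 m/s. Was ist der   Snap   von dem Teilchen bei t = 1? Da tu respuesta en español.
Debemos derivar nuestra ecuación de la aceleración a(t) = 6·t·(4·t - 5) 2 veces. Derivando la aceleración, obtenemos la sacudida: j(t) = 48·t - 30. Tomando d/dt de j(t), encontramos s(t) = 48. De la ecuación del snap s(t) = 48, sustituimos t = 1 para obtener s = 48.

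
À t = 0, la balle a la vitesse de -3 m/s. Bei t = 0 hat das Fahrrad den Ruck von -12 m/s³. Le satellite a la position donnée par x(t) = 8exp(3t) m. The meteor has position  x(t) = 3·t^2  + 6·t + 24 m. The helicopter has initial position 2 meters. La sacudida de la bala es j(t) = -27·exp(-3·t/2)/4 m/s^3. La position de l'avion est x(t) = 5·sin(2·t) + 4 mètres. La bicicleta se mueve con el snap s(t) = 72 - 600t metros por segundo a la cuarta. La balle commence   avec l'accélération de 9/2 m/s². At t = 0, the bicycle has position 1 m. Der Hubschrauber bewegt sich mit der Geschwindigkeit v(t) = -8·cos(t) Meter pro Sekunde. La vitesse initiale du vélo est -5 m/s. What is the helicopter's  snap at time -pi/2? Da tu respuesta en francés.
En partant de la vitesse v(t) = -8·cos(t), nous prenons 3 dérivées. En prenant d/dt de v(t), nous trouvons a(t) = 8·sin(t). La dérivée de l'accélération donne le jerk: j(t) = 8·cos(t). En dérivant le jerk, nous obtenons le snap: s(t) = -8·sin(t). En utilisant s(t) = -8·sin(t) et en substituant t = -pi/2, nous trouvons s = 8.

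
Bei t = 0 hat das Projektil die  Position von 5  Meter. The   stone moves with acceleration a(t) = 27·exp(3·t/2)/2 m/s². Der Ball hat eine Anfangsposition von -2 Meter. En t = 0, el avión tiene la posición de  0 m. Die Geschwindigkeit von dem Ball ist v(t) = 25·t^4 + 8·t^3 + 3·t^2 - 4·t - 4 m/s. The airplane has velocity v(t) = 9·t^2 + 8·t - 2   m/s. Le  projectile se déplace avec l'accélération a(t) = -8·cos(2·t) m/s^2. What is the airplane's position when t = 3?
To solve this, we need to take 1 antiderivative of our velocity equation v(t) = 9·t^2 + 8·t - 2. Integrating velocity and using the initial condition x(0) = 0, we get x(t) = 3·t^3 + 4·t^2 - 2·t. We have position x(t) = 3·t^3 + 4·t^2 - 2·t. Substituting t = 3: x(3) = 111.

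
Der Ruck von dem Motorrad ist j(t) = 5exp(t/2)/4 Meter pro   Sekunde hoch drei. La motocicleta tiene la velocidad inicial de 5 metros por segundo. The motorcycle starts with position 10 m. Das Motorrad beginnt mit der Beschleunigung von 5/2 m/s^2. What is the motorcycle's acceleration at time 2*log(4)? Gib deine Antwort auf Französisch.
Pour résoudre ceci, nous devons prendre 1 primitive de notre équation du jerk j(t) = 5·exp(t/2)/4. En prenant ∫j(t)dt et en appliquant a(0) = 5/2, nous trouvons a(t) = 5·exp(t/2)/2. Nous avons l'accélération a(t) = 5·exp(t/2)/2. En substituant t = 2*log(4): a(2*log(4)) = 10.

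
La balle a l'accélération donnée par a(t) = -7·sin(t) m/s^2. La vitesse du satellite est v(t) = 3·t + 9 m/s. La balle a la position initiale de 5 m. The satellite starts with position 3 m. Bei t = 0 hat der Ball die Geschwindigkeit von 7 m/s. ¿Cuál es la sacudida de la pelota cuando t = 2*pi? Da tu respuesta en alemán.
Wir müssen unsere Gleichung für die Beschleunigung a(t) = -7·sin(t) 1-mal ableiten. Mit d/dt von a(t) finden wir j(t) = -7·cos(t). Wir haben den Ruck j(t) = -7·cos(t). Durch Einsetzen von t = 2*pi: j(2*pi) = -7.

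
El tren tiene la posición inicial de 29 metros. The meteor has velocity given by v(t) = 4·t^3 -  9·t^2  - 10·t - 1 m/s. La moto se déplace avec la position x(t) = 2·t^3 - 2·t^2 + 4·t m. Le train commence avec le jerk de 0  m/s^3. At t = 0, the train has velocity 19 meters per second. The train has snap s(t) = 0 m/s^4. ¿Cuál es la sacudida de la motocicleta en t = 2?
Partiendo de la posición x(t) = 2·t^3 - 2·t^2 + 4·t, tomamos 3 derivadas. La derivada de la posición da la velocidad: v(t) = 6·t^2 - 4·t + 4. Tomando d/dt de v(t), encontramos a(t) = 12·t - 4. Derivando la aceleración, obtenemos la sacudida: j(t) = 12. De la ecuación de la sacudida j(t) = 12, sustituimos t = 2 para obtener j = 12.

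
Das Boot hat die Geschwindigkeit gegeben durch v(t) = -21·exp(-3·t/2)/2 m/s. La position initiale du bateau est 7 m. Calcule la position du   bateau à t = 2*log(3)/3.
Pour résoudre ceci, nous devons prendre 1 primitive de notre équation de la vitesse v(t) = -21·exp(-3·t/2)/2. En prenant ∫v(t)dt et en appliquant x(0) = 7, nous trouvons x(t) = 7·exp(-3·t/2). Nous avons la position x(t) = 7·exp(-3·t/2). En substituant t = 2*log(3)/3: x(2*log(3)/3) = 7/3.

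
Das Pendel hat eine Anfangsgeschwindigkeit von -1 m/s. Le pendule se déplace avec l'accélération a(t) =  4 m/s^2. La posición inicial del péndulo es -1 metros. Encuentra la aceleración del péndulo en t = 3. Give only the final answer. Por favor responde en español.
La aceleración en t = 3 es a = 4.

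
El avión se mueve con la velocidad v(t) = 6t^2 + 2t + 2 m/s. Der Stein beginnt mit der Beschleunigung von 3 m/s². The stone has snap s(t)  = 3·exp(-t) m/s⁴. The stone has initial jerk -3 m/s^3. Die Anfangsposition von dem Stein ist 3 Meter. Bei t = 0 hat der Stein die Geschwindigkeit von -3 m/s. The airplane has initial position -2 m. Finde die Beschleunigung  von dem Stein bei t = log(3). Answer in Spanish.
Partiendo del snap s(t) = 3·exp(-t), tomamos 2 antiderivadas. Tomando ∫s(t)dt y aplicando j(0) = -3, encontramos j(t) = -3·exp(-t). Tomando ∫j(t)dt y aplicando a(0) = 3, encontramos a(t) = 3·exp(-t). Usando a(t) = 3·exp(-t) y sustituyendo t = log(3), encontramos a = 1.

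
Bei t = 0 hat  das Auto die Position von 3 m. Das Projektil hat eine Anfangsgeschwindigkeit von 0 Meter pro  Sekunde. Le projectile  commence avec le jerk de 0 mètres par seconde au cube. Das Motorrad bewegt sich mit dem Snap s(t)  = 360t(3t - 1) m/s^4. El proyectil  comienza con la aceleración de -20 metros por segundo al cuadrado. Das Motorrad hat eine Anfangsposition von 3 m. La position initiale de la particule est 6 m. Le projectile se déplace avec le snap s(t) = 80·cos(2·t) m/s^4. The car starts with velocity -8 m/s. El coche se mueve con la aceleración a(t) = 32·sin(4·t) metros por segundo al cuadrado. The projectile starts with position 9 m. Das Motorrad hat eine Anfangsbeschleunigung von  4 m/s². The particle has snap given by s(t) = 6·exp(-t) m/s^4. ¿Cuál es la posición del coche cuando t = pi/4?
Necesitamos integrar nuestra ecuación de la aceleración a(t) = 32·sin(4·t) 2 veces. Integrando la aceleración y usando la condición inicial v(0) = -8, obtenemos v(t) = -8·cos(4·t). La antiderivada de la velocidad, con x(0) = 3, da la posición: x(t) = 3 - 2·sin(4·t). De la ecuación de la posición x(t) = 3 - 2·sin(4·t), sustituimos t = pi/4 para obtener x = 3.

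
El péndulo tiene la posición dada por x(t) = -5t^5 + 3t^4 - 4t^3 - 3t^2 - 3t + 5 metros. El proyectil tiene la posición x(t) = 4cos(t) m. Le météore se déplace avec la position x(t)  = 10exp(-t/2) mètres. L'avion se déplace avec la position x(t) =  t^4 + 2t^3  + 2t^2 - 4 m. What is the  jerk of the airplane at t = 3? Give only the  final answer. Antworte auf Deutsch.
Der Ruck bei t = 3 ist j = 84.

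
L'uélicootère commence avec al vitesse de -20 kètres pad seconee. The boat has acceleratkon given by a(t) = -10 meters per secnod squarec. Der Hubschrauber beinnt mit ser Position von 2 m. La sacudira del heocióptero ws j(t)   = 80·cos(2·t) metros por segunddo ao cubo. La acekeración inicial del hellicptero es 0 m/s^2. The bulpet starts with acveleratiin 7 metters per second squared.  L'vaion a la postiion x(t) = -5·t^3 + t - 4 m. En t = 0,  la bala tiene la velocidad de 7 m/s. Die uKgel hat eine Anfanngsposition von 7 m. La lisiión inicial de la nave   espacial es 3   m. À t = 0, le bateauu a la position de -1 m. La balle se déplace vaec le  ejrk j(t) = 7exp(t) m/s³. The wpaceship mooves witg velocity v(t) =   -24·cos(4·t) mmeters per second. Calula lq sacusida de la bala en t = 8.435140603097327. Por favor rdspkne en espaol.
De la ecuación de la sacudida j(t) = 7·exp(t), sustituimos t = 8.435140603097327 para obtener j = 32242.8229139332.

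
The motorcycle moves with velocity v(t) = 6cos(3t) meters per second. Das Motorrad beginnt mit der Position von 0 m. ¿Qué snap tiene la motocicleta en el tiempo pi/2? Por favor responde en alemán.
Um dies zu lösen, müssen wir 3 Ableitungen unserer Gleichung für die Geschwindigkeit v(t) = 6·cos(3·t) nehmen. Mit d/dt von v(t) finden wir a(t) = -18·sin(3·t). Mit d/dt von a(t) finden wir j(t) = -54·cos(3·t). Mit d/dt von j(t) finden wir s(t) = 162·sin(3·t). Aus der Gleichung für den Snap s(t) = 162·sin(3·t), setzen wir t = pi/2 ein und erhalten s = -162.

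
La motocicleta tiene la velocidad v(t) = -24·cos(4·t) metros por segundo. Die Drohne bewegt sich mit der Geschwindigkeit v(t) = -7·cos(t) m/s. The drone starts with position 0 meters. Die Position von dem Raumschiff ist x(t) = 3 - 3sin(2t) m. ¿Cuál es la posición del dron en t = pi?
Partiendo de la velocidad v(t) = -7·cos(t), tomamos 1 integral. Tomando ∫v(t)dt y aplicando x(0) = 0, encontramos x(t) = -7·sin(t). Usando x(t) = -7·sin(t) y sustituyendo t = pi, encontramos x = 0.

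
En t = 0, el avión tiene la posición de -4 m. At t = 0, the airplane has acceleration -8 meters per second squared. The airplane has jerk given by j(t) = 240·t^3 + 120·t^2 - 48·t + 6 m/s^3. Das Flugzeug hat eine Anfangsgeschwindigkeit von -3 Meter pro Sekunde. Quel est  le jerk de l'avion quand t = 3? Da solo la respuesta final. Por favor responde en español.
La sacudida en t = 3 es j = 7422.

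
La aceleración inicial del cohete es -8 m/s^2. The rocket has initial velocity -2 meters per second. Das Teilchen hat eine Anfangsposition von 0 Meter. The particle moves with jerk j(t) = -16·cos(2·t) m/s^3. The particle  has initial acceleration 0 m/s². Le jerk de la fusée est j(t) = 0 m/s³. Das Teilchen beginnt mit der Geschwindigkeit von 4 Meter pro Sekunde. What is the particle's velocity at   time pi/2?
To find the answer, we compute 2 antiderivatives of j(t) = -16·cos(2·t). Taking ∫j(t)dt and applying a(0) = 0, we find a(t) = -8·sin(2·t). The integral of acceleration, with v(0) = 4, gives velocity: v(t) = 4·cos(2·t). From the given velocity equation v(t) = 4·cos(2·t), we substitute t = pi/2 to get v = -4.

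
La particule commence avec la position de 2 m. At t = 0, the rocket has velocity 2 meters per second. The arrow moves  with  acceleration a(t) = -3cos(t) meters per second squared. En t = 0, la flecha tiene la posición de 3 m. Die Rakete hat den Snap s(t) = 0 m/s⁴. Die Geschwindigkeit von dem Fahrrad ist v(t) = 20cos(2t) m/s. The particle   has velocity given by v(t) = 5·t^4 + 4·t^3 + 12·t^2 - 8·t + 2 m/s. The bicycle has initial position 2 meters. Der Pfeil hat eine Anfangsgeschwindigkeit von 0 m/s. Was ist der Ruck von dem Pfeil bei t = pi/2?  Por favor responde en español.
Debemos derivar nuestra ecuación de la aceleración a(t) = -3·cos(t) 1 vez. La derivada de la aceleración da la sacudida: j(t) = 3·sin(t). Usando j(t) = 3·sin(t) y sustituyendo t = pi/2, encontramos j = 3.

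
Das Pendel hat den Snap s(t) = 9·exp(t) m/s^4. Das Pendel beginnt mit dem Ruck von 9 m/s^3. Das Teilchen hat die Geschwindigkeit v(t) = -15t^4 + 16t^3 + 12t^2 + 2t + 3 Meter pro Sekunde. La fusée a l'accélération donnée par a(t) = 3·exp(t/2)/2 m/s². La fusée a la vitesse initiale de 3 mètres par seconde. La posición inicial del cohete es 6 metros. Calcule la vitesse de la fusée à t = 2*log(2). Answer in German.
Ausgehend von der Beschleunigung a(t) = 3·exp(t/2)/2, nehmen wir 1 Integral. Mit ∫a(t)dt und Anwendung von v(0) = 3, finden wir v(t) = 3·exp(t/2). Mit v(t) = 3·exp(t/2) und Einsetzen von t = 2*log(2), finden wir v = 6.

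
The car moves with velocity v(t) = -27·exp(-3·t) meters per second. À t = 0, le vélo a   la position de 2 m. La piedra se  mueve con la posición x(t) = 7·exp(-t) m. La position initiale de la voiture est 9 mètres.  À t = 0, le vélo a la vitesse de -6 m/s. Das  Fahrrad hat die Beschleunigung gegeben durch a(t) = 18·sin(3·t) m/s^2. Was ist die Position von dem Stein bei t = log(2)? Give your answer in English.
We have position x(t) = 7·exp(-t). Substituting t = log(2): x(log(2)) = 7/2.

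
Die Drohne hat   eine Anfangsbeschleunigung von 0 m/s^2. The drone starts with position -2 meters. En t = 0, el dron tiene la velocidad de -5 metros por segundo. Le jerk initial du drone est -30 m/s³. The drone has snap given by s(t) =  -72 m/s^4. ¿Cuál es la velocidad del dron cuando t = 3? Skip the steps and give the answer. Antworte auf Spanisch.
La velocidad en t = 3 es v = -464.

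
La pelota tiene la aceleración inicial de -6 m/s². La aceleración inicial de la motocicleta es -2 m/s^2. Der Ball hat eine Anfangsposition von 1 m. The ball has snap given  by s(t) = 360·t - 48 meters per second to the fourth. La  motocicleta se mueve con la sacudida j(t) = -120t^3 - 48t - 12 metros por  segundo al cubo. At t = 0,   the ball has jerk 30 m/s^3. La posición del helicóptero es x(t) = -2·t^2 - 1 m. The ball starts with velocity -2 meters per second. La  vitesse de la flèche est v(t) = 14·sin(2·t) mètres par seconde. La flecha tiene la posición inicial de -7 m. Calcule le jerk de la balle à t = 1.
Nous devons trouver l'intégrale de notre équation du snap s(t) = 360·t - 48 1 fois. En intégrant le snap et en utilisant la condition initiale j(0) = 30, nous obtenons j(t) = 180·t^2 - 48·t + 30. De l'équation du jerk j(t) = 180·t^2 - 48·t + 30, nous substituons t = 1 pour obtenir j = 162.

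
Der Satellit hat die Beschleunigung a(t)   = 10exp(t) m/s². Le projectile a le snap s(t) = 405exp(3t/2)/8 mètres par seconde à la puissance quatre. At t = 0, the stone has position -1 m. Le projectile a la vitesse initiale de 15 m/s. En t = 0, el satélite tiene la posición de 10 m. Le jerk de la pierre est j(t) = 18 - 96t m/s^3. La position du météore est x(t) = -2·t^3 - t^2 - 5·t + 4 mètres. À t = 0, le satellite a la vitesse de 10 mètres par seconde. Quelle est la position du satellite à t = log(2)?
En partant de l'accélération a(t) = 10·exp(t), nous prenons 2 intégrales. L'intégrale de l'accélération, avec v(0) = 10, donne la vitesse: v(t) = 10·exp(t). En prenant ∫v(t)dt et en appliquant x(0) = 10, nous trouvons x(t) = 10·exp(t). En utilisant x(t) = 10·exp(t) et en substituant t = log(2), nous trouvons x = 20.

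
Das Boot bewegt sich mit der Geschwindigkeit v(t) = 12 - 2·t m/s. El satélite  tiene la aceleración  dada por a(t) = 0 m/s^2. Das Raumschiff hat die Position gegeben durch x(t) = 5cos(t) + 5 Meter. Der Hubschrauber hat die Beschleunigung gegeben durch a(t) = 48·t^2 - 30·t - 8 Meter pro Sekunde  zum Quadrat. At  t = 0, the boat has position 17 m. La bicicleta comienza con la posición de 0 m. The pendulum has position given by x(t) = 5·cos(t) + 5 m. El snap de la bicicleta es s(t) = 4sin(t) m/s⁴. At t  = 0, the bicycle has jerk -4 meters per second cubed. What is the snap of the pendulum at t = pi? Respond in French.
En partant de la position x(t) = 5·cos(t) + 5, nous prenons 4 dérivées. En dérivant la position, nous obtenons la vitesse: v(t) = -5·sin(t). En prenant d/dt de v(t), nous trouvons a(t) = -5·cos(t). La dérivée de l'accélération donne le jerk: j(t) = 5·sin(t). La dérivée du jerk donne le snap: s(t) = 5·cos(t). Nous avons le snap s(t) = 5·cos(t). En substituant t = pi: s(pi) = -5.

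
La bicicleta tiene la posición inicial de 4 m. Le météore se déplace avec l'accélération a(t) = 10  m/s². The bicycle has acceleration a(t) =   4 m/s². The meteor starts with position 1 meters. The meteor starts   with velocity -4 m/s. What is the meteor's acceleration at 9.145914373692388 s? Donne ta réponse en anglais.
Using a(t) = 10 and substituting t = 9.145914373692388, we find a = 10.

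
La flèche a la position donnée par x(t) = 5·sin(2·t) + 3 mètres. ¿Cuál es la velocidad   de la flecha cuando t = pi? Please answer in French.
Pour résoudre ceci, nous devons prendre 1 dérivée de notre équation de la position x(t) = 5·sin(2·t) + 3. La dérivée de la position donne la vitesse: v(t) = 10·cos(2·t). De l'équation de la vitesse v(t) = 10·cos(2·t), nous substituons t = pi pour obtenir v = 10.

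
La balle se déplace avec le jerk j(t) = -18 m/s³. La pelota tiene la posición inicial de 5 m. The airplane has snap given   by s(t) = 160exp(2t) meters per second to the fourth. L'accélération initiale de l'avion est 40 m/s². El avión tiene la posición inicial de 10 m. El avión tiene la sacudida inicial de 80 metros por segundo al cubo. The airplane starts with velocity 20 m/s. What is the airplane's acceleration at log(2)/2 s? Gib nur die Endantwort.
At t = log(2)/2, a = 80.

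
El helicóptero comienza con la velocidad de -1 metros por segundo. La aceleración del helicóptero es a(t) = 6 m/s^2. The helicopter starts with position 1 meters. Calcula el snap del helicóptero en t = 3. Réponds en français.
Pour résoudre ceci, nous devons prendre 2 dérivées de notre équation de l'accélération a(t) = 6. La dérivée de l'accélération donne le jerk: j(t) = 0. En prenant d/dt de j(t), nous trouvons s(t) = 0. En utilisant s(t) = 0 et en substituant t = 3, nous trouvons s = 0.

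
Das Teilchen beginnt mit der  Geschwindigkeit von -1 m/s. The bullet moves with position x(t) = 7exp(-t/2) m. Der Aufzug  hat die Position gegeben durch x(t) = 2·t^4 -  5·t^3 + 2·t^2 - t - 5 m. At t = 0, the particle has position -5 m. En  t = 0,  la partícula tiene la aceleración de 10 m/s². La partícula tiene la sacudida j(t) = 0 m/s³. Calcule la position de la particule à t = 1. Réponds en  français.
En partant du jerk j(t) = 0, nous prenons 3 intégrales. L'intégrale du jerk, avec a(0) = 10, donne l'accélération: a(t) = 10. La primitive de l'accélération, avec v(0) = -1, donne la vitesse: v(t) = 10·t - 1. L'intégrale de la vitesse, avec x(0) = -5, donne la position: x(t) = 5·t^2 - t - 5. Nous avons la position x(t) = 5·t^2 - t - 5. En substituant t = 1: x(1) = -1.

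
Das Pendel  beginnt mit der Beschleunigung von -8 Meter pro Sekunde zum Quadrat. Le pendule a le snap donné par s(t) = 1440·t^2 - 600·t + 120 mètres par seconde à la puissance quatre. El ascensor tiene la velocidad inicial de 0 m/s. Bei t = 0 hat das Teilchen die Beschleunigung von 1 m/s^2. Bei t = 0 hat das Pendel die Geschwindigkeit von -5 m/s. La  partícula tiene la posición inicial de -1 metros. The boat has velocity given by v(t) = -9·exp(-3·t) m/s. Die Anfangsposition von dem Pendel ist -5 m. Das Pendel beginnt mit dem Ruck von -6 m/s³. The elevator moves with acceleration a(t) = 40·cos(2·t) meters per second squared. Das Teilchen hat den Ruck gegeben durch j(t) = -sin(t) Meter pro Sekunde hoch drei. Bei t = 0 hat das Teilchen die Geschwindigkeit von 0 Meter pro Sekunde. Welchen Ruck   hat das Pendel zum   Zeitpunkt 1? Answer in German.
Wir müssen unsere Gleichung für den Snap s(t) = 1440·t^2 - 600·t + 120 1-mal integrieren. Durch Integration von dem Snap und Verwendung der Anfangsbedingung j(0) = -6, erhalten wir j(t) = 480·t^3 - 300·t^2 + 120·t - 6. Wir haben den Ruck j(t) = 480·t^3 - 300·t^2 + 120·t - 6. Durch Einsetzen von t = 1: j(1) = 294.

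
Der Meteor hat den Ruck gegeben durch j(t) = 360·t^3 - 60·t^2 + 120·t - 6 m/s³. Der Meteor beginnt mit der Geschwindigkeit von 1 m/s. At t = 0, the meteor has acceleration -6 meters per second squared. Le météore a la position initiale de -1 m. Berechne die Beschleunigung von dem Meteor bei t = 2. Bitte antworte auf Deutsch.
Wir müssen die Stammfunktion unserer Gleichung für den Ruck j(t) = 360·t^3 - 60·t^2 + 120·t - 6 1-mal finden. Durch Integration von dem Ruck und Verwendung der Anfangsbedingung a(0) = -6, erhalten wir a(t) = 90·t^4 - 20·t^3 + 60·t^2 - 6·t - 6. Mit a(t) = 90·t^4 - 20·t^3 + 60·t^2 - 6·t - 6 und Einsetzen von t = 2, finden wir a = 1502.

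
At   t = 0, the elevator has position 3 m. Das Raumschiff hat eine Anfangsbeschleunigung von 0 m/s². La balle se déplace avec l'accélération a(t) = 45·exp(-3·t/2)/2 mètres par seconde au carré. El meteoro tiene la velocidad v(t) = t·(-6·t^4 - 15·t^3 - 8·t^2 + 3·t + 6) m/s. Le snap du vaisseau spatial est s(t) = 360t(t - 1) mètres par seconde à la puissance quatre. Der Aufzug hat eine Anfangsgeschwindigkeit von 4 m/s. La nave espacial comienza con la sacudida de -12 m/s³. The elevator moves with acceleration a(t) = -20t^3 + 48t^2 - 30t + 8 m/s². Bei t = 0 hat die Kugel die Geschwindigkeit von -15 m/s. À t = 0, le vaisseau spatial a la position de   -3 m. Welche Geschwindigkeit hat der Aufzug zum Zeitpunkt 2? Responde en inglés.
To solve this, we need to take 1 integral of our acceleration equation a(t) = -20·t^3 + 48·t^2 - 30·t + 8. The integral of acceleration, with v(0) = 4, gives velocity: v(t) = -5·t^4 + 16·t^3 - 15·t^2 + 8·t + 4. We have velocity v(t) = -5·t^4 + 16·t^3 - 15·t^2 + 8·t + 4. Substituting t = 2: v(2) = 8.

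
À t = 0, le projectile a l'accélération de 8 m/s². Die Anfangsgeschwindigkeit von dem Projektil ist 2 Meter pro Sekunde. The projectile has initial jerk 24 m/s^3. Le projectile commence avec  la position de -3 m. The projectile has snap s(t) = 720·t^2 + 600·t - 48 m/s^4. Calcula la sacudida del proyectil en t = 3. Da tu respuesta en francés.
Pour résoudre ceci, nous devons prendre 1 intégrale de notre équation du snap s(t) = 720·t^2 + 600·t - 48. L'intégrale du snap, avec j(0) = 24, donne le jerk: j(t) = 240·t^3 + 300·t^2 - 48·t + 24. En utilisant j(t) = 240·t^3 + 300·t^2 - 48·t + 24 et en substituant t = 3, nous trouvons j = 9060.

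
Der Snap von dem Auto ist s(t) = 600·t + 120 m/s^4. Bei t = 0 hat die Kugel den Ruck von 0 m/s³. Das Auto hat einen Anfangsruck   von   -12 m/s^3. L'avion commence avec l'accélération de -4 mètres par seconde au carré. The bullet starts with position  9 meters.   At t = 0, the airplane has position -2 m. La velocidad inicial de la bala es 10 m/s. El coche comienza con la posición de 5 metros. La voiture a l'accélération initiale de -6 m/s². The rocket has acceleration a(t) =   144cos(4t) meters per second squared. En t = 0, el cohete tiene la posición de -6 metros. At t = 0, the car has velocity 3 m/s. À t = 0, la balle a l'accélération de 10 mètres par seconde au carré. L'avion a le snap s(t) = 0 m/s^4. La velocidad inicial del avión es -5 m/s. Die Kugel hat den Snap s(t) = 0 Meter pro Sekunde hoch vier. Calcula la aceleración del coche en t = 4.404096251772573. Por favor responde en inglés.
We need to integrate our snap equation s(t) = 600·t + 120 2 times. Taking ∫s(t)dt and applying j(0) = -12, we find j(t) = 300·t^2 + 120·t - 12. Finding the antiderivative of j(t) and using a(0) = -6: a(t) = 100·t^3 + 60·t^2 - 12·t - 6. Using a(t) = 100·t^3 + 60·t^2 - 12·t - 6 and substituting t = 4.404096251772573, we find a = 9647.12785848741.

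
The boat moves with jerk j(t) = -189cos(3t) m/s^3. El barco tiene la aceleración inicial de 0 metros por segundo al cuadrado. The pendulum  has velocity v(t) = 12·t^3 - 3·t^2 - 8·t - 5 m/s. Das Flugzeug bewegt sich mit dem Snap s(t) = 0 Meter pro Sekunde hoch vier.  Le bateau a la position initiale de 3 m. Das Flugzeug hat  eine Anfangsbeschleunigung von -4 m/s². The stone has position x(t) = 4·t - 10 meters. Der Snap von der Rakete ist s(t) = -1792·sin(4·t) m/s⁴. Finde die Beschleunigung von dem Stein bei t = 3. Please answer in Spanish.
Partiendo de la posición x(t) = 4·t - 10, tomamos 2 derivadas. Derivando la posición, obtenemos la velocidad: v(t) = 4. Tomando d/dt de v(t), encontramos a(t) = 0. Tenemos la aceleración a(t) = 0. Sustituyendo t = 3: a(3) = 0.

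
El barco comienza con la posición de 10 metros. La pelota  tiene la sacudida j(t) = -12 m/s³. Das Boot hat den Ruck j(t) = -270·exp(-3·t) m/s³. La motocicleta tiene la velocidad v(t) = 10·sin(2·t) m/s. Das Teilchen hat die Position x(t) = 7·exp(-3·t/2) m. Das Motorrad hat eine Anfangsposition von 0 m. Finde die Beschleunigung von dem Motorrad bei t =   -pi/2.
Wir müssen unsere Gleichung für die Geschwindigkeit v(t) = 10·sin(2·t) 1-mal ableiten. Die Ableitung von der Geschwindigkeit ergibt die Beschleunigung: a(t) = 20·cos(2·t). Aus der Gleichung für die Beschleunigung a(t) = 20·cos(2·t), setzen wir t = -pi/2 ein und erhalten a = -20.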